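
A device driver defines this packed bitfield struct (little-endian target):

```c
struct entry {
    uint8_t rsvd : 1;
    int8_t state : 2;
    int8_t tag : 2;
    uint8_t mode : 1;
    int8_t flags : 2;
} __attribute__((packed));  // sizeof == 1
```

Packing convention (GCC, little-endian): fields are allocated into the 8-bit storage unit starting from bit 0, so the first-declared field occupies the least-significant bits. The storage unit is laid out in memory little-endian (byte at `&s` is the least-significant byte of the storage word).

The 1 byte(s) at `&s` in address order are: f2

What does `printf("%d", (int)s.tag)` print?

[0]=0xf2 (little-endian) → word 0xf2
rsvd:1 @ bit 0 → (0xf2>>0)&0x1 = 0x0
state:2 @ bit 1 → (0xf2>>1)&0x3 = 0x1
tag:2 @ bit 3 → (0xf2>>3)&0x3 = 0x2  ←
mode:1 @ bit 5 → (0xf2>>5)&0x1 = 0x1
flags:2 @ bit 6 → (0xf2>>6)&0x3 = 0x3
tag signed 2b, MSB=1: 2 - 4 = -2

-2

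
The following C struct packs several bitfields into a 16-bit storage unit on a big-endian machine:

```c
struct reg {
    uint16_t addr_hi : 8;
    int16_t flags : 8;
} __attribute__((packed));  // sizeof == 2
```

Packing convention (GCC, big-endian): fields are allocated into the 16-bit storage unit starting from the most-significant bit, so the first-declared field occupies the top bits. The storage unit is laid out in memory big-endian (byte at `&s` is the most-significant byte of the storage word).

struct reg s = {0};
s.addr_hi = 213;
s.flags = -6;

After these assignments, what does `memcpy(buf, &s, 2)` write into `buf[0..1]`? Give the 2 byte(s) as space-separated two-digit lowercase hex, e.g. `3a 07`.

d5 fa

addr_hi (8b) val=213 bits=0xd5 at bit 8: 0xd500
flags (8b) val=-6 bits=0xfa at bit 0: 0xd5fa
word = 0xd5fa → big-endian bytes:
  [0]=0xd5  [1]=0xfa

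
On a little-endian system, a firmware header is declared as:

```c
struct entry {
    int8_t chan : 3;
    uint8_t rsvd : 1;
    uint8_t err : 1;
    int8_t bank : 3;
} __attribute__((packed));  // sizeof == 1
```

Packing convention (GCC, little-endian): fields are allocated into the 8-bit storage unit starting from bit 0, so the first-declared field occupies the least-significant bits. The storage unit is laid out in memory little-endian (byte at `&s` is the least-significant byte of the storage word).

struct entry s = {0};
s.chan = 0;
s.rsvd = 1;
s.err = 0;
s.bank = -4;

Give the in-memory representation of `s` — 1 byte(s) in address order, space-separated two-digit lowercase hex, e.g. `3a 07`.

chan:3 = 0 → 0x0 << 0 → word 0x00
rsvd:1 = 1 → 0x1 << 3 → word 0x08
err:1 = 0 → 0x0 << 4 → word 0x08
bank:3 = -4 → 0x4 << 5 → word 0x88
word = 0x88 → little-endian bytes:
  [0]=0x88

88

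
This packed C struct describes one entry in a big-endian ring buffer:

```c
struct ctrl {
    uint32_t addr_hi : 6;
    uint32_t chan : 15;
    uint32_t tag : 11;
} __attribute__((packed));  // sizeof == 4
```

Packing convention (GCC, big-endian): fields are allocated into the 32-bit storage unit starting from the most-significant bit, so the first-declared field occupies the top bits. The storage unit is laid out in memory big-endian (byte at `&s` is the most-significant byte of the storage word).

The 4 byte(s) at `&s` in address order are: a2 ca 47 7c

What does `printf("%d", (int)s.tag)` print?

1916

[0]=0xa2 [1]=0xca [2]=0x47 [3]=0x7c (big-endian) → word 0xa2ca477c
addr_hi:6 @ bit 26 → (0xa2ca477c>>26)&0x3f = 0x28
chan:15 @ bit 11 → (0xa2ca477c>>11)&0x7fff = 0x5948
tag:11 @ bit 0 → (0xa2ca477c>>0)&0x7ff = 0x77c  ←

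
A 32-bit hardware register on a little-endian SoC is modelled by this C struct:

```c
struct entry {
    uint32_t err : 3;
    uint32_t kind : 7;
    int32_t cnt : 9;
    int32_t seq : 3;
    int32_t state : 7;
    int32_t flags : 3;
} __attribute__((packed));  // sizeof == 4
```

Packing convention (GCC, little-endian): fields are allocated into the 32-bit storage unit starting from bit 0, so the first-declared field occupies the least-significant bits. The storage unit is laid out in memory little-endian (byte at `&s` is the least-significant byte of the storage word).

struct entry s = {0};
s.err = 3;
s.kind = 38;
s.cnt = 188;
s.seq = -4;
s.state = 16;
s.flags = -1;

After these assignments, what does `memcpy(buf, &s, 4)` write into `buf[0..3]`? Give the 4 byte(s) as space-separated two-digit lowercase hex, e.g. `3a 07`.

err (3b) val=3 bits=0x3 at bit 0: 0x00000003
kind (7b) val=38 bits=0x26 at bit 3: 0x00000133
cnt (9b) val=188 bits=0xbc at bit 10: 0x0002f133
seq (3b) val=-4 bits=0x4 at bit 19: 0x0022f133
state (7b) val=16 bits=0x10 at bit 22: 0x0422f133
flags (3b) val=-1 bits=0x7 at bit 29: 0xe422f133
word = 0xe422f133 → little-endian bytes:
  [0]=0x33  [1]=0xf1  [2]=0x22  [3]=0xe4

33 f1 22 e4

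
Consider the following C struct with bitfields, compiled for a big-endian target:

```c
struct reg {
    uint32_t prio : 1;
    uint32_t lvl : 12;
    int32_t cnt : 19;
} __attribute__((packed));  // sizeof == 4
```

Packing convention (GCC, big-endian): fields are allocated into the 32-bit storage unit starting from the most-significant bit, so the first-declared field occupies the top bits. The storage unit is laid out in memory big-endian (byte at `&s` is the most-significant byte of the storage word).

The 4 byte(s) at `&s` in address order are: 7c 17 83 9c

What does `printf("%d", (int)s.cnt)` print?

[0]=0x7c [1]=0x17 [2]=0x83 [3]=0x9c (big-endian) → word 0x7c17839c
prio:1 @ bit 31 → (0x7c17839c>>31)&0x1 = 0x0
lvl:12 @ bit 19 → (0x7c17839c>>19)&0xfff = 0xf82
cnt:19 @ bit 0 → (0x7c17839c>>0)&0x7ffff = 0x7839c  ←
cnt signed 19b, MSB=1: 492444 - 524288 = -31844

-31844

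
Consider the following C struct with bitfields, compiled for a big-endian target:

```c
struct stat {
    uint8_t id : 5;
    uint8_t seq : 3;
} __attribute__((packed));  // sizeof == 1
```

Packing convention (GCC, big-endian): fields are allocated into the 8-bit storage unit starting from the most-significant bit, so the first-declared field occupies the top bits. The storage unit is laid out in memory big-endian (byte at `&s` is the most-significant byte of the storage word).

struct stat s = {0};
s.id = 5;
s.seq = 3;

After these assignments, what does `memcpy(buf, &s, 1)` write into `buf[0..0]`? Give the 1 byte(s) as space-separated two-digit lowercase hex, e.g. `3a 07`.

id:5 = 5 → 0x5 << 3 → word 0x28
seq:3 = 3 → 0x3 << 0 → word 0x2b
word = 0x2b → big-endian bytes:
  [0]=0x2b

2b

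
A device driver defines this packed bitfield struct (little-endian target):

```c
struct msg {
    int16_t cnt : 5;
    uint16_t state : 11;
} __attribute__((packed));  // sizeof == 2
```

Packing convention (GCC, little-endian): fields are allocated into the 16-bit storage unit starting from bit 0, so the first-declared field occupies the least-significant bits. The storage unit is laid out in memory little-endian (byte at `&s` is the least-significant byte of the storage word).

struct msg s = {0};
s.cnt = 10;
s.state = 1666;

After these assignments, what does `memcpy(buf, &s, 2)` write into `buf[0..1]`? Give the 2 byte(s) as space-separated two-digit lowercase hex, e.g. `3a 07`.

4a d0

cnt:5 = 10 → 0xa << 0 → word 0x000a
state:11 = 1666 → 0x682 << 5 → word 0xd04a
word = 0xd04a → little-endian bytes:
  [0]=0x4a  [1]=0xd0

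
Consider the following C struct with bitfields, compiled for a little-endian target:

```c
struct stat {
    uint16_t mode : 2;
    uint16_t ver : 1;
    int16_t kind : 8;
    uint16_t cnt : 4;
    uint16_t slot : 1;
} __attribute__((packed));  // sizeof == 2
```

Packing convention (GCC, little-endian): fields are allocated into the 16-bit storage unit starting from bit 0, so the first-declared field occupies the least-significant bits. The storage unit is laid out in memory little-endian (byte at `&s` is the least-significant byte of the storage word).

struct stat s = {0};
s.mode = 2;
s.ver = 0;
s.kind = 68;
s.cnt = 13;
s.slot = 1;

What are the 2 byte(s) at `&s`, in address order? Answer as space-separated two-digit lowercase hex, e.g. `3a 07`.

22 ea

[0+:2] mode=2 & 0x3 = 0x2; word=0x0002
[2+:1] ver=0 & 0x1 = 0x0; word=0x0002
[3+:8] kind=68 & 0xff = 0x44; word=0x0222
[11+:4] cnt=13 & 0xf = 0xd; word=0x6a22
[15+:1] slot=1 & 0x1 = 0x1; word=0xea22
word = 0xea22 → little-endian bytes:
  [0]=0x22  [1]=0xea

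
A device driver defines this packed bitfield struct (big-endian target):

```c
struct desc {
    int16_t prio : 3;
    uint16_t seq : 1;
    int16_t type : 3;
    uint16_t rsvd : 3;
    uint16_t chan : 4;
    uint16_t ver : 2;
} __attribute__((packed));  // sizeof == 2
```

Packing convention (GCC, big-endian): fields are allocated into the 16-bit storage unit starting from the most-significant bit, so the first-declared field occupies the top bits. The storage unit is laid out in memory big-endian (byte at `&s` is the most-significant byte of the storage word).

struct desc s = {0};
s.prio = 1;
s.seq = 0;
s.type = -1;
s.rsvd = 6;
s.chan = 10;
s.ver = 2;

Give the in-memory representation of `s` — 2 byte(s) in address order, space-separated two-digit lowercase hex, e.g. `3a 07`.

2f aa

prio (3b) val=1 bits=0x1 at bit 13: 0x2000
seq (1b) val=0 bits=0x0 at bit 12: 0x2000
type (3b) val=-1 bits=0x7 at bit 9: 0x2e00
rsvd (3b) val=6 bits=0x6 at bit 6: 0x2f80
chan (4b) val=10 bits=0xa at bit 2: 0x2fa8
ver (2b) val=2 bits=0x2 at bit 0: 0x2faa
word = 0x2faa → big-endian bytes:
  [0]=0x2f  [1]=0xaa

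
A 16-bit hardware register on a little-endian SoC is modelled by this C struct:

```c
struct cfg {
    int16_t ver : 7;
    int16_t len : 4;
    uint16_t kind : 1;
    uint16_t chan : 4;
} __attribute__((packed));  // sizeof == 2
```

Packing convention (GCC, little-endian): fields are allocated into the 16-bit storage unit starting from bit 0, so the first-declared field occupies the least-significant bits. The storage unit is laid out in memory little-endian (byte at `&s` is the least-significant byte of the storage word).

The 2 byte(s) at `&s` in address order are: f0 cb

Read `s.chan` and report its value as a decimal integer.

12

[0]=0xf0 [1]=0xcb (little-endian) → word 0xcbf0
ver [0+:7] = (word>>0) & 0x7f = 112
len [7+:4] = (word>>7) & 0xf = 7
kind [11+:1] = (word>>11) & 0x1 = 1
chan [12+:4] = (word>>12) & 0xf = 12  ←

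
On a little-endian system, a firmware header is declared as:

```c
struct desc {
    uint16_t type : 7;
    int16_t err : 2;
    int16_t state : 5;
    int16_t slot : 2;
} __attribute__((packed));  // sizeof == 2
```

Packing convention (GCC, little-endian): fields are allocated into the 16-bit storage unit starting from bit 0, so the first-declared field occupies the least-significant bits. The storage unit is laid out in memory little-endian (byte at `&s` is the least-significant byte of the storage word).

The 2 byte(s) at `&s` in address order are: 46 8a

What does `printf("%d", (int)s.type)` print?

70

[0]=0x46 [1]=0x8a (little-endian) → word 0x8a46
type:7 @ bit 0 → (0x8a46>>0)&0x7f = 0x46  ←
err:2 @ bit 7 → (0x8a46>>7)&0x3 = 0x0
state:5 @ bit 9 → (0x8a46>>9)&0x1f = 0x5
slot:2 @ bit 14 → (0x8a46>>14)&0x3 = 0x2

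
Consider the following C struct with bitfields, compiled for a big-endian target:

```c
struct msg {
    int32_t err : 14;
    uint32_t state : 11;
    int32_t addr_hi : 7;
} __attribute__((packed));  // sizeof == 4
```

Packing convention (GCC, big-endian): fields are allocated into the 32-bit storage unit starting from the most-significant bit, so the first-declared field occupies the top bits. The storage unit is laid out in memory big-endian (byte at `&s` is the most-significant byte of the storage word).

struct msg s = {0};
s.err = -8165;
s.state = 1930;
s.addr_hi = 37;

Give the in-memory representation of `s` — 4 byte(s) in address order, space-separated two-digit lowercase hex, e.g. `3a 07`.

err (14b) val=-8165 bits=0x201b at bit 18: 0x806c0000
state (11b) val=1930 bits=0x78a at bit 7: 0x806fc500
addr_hi (7b) val=37 bits=0x25 at bit 0: 0x806fc525
word = 0x806fc525 → big-endian bytes:
  [0]=0x80  [1]=0x6f  [2]=0xc5  [3]=0x25

80 6f c5 25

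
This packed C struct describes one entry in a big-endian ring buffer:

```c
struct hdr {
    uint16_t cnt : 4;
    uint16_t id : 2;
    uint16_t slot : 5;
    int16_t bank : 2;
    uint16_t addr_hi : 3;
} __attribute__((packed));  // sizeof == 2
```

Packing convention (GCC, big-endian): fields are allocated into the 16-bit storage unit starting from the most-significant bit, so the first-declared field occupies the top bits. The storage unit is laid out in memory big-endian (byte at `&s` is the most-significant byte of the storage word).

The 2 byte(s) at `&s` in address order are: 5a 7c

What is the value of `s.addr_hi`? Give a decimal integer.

[0]=0x5a [1]=0x7c (big-endian) → word 0x5a7c
cnt:4 @ bit 12 → (0x5a7c>>12)&0xf = 0x5
id:2 @ bit 10 → (0x5a7c>>10)&0x3 = 0x2
slot:5 @ bit 5 → (0x5a7c>>5)&0x1f = 0x13
bank:2 @ bit 3 → (0x5a7c>>3)&0x3 = 0x3
addr_hi:3 @ bit 0 → (0x5a7c>>0)&0x7 = 0x4  ←

4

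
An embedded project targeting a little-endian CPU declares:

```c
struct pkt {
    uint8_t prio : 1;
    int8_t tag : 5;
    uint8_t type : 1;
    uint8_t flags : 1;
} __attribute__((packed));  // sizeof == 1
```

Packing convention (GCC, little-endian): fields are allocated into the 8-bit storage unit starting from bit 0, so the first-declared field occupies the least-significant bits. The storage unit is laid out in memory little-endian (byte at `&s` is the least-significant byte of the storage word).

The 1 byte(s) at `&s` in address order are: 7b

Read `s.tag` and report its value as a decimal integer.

[0]=0x7b (little-endian) → word 0x7b
prio:1 @ bit 0 → (0x7b>>0)&0x1 = 0x1
tag:5 @ bit 1 → (0x7b>>1)&0x1f = 0x1d  ←
type:1 @ bit 6 → (0x7b>>6)&0x1 = 0x1
flags:1 @ bit 7 → (0x7b>>7)&0x1 = 0x0
tag signed 5b, MSB=1: 29 - 32 = -3

-3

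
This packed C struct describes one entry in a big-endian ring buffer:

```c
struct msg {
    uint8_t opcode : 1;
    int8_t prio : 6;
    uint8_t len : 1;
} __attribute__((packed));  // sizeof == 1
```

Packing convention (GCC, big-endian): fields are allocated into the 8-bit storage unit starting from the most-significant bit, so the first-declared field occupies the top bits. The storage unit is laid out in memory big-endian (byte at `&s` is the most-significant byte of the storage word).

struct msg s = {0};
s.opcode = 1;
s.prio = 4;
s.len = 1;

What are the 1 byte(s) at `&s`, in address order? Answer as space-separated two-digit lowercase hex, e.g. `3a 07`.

[7+:1] opcode=1 & 0x1 = 0x1; word=0x80
[1+:6] prio=4 & 0x3f = 0x4; word=0x88
[0+:1] len=1 & 0x1 = 0x1; word=0x89
word = 0x89 → big-endian bytes:
  [0]=0x89

89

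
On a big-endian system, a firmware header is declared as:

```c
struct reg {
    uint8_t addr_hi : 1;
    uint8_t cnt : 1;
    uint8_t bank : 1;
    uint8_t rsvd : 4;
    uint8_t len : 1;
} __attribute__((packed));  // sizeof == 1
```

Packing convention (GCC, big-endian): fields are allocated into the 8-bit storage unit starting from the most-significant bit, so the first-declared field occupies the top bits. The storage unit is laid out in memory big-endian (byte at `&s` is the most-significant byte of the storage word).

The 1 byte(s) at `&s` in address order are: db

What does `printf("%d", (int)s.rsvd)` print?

13

[0]=0xdb (big-endian) → word 0xdb
addr_hi [7+:1] = (word>>7) & 0x1 = 1
cnt [6+:1] = (word>>6) & 0x1 = 1
bank [5+:1] = (word>>5) & 0x1 = 0
rsvd [1+:4] = (word>>1) & 0xf = 13  ←
len [0+:1] = (word>>0) & 0x1 = 1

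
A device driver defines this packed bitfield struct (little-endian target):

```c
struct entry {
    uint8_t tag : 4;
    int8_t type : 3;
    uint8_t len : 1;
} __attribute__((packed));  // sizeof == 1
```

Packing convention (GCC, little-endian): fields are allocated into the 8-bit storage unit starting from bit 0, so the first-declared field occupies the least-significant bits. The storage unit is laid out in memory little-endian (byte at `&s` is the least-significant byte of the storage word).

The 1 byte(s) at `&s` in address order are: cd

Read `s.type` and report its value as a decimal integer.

-4

[0]=0xcd (little-endian) → word 0xcd
tag:4 @ bit 0 → (0xcd>>0)&0xf = 0xd
type:3 @ bit 4 → (0xcd>>4)&0x7 = 0x4  ←
len:1 @ bit 7 → (0xcd>>7)&0x1 = 0x1
type signed 3b, MSB=1: 4 - 8 = -4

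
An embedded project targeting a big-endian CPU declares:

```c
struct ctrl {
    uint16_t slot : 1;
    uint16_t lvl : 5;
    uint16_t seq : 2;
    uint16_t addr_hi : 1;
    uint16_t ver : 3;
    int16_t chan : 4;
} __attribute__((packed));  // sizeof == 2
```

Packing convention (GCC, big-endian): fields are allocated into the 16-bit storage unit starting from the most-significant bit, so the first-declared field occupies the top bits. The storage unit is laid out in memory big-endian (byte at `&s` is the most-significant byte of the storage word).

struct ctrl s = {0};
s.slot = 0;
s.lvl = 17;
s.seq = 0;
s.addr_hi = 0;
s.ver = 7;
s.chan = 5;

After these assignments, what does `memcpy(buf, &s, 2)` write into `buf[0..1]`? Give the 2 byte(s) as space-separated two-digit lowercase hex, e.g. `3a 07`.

44 75

slot (1b) val=0 bits=0x0 at bit 15: 0x0000
lvl (5b) val=17 bits=0x11 at bit 10: 0x4400
seq (2b) val=0 bits=0x0 at bit 8: 0x4400
addr_hi (1b) val=0 bits=0x0 at bit 7: 0x4400
ver (3b) val=7 bits=0x7 at bit 4: 0x4470
chan (4b) val=5 bits=0x5 at bit 0: 0x4475
word = 0x4475 → big-endian bytes:
  [0]=0x44  [1]=0x75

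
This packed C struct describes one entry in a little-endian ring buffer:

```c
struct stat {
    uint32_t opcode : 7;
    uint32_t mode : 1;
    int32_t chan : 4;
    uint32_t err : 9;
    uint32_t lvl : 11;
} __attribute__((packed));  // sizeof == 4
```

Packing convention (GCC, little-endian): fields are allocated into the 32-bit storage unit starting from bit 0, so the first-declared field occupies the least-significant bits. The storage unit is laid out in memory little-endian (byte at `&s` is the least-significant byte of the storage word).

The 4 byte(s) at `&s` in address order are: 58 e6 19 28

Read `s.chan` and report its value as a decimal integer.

6

[0]=0x58 [1]=0xe6 [2]=0x19 [3]=0x28 (little-endian) → word 0x2819e658
opcode:7 @ bit 0 → (0x2819e658>>0)&0x7f = 0x58
mode:1 @ bit 7 → (0x2819e658>>7)&0x1 = 0x0
chan:4 @ bit 8 → (0x2819e658>>8)&0xf = 0x6  ←
err:9 @ bit 12 → (0x2819e658>>12)&0x1ff = 0x19e
lvl:11 @ bit 21 → (0x2819e658>>21)&0x7ff = 0x140
chan signed 4b, MSB=0: value = 6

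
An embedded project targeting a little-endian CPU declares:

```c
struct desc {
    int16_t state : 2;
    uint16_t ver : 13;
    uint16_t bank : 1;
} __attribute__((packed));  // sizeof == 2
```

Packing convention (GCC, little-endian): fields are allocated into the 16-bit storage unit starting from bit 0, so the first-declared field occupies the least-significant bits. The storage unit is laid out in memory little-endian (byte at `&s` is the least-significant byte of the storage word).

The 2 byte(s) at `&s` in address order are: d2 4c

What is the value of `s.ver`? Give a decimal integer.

4916

[0]=0xd2 [1]=0x4c (little-endian) → word 0x4cd2
state:2 @ bit 0 → (0x4cd2>>0)&0x3 = 0x2
ver:13 @ bit 2 → (0x4cd2>>2)&0x1fff = 0x1334  ←
bank:1 @ bit 15 → (0x4cd2>>15)&0x1 = 0x0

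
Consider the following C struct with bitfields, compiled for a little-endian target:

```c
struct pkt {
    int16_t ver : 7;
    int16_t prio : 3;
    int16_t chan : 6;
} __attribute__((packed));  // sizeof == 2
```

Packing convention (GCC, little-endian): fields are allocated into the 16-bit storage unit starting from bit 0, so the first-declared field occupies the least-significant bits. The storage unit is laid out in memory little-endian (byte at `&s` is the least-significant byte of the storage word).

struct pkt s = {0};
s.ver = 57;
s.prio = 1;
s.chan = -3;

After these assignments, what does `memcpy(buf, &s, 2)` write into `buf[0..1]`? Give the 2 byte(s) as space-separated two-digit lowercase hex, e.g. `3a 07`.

b9 f4

ver:7 = 57 → 0x39 << 0 → word 0x0039
prio:3 = 1 → 0x1 << 7 → word 0x00b9
chan:6 = -3 → 0x3d << 10 → word 0xf4b9
word = 0xf4b9 → little-endian bytes:
  [0]=0xb9  [1]=0xf4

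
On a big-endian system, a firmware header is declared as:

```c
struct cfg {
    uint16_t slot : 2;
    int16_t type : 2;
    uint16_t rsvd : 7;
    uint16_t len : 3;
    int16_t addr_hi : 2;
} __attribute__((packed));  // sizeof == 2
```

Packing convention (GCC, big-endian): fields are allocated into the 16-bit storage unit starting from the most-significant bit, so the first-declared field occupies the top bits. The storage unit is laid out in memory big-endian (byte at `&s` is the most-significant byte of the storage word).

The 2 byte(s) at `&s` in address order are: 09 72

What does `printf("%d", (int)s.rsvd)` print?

[0]=0x09 [1]=0x72 (big-endian) → word 0x0972
slot [14+:2] = (word>>14) & 0x3 = 0
type [12+:2] = (word>>12) & 0x3 = 0
rsvd [5+:7] = (word>>5) & 0x7f = 75  ←
len [2+:3] = (word>>2) & 0x7 = 4
addr_hi [0+:2] = (word>>0) & 0x3 = 2

75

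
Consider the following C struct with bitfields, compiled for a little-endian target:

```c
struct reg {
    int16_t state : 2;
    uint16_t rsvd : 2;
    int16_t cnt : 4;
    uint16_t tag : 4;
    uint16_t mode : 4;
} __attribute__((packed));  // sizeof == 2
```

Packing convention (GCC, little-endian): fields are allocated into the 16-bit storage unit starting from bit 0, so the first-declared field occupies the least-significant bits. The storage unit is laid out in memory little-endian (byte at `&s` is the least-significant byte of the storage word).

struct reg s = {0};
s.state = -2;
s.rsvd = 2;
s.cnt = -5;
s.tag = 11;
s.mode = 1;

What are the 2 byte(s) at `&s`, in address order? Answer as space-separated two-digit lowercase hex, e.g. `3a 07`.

[0+:2] state=-2 & 0x3 = 0x2; word=0x0002
[2+:2] rsvd=2 & 0x3 = 0x2; word=0x000a
[4+:4] cnt=-5 & 0xf = 0xb; word=0x00ba
[8+:4] tag=11 & 0xf = 0xb; word=0x0bba
[12+:4] mode=1 & 0xf = 0x1; word=0x1bba
word = 0x1bba → little-endian bytes:
  [0]=0xba  [1]=0x1b

ba 1b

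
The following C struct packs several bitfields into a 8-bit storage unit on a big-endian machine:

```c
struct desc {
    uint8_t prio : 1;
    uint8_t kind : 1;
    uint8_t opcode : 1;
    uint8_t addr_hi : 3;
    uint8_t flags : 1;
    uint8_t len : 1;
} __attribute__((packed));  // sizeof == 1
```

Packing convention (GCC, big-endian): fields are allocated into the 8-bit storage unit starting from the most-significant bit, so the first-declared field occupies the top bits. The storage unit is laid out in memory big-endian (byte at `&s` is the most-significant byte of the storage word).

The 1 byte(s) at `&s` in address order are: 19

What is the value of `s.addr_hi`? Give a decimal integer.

6

[0]=0x19 (big-endian) → word 0x19
prio:1 @ bit 7 → (0x19>>7)&0x1 = 0x0
kind:1 @ bit 6 → (0x19>>6)&0x1 = 0x0
opcode:1 @ bit 5 → (0x19>>5)&0x1 = 0x0
addr_hi:3 @ bit 2 → (0x19>>2)&0x7 = 0x6  ←
flags:1 @ bit 1 → (0x19>>1)&0x1 = 0x0
len:1 @ bit 0 → (0x19>>0)&0x1 = 0x1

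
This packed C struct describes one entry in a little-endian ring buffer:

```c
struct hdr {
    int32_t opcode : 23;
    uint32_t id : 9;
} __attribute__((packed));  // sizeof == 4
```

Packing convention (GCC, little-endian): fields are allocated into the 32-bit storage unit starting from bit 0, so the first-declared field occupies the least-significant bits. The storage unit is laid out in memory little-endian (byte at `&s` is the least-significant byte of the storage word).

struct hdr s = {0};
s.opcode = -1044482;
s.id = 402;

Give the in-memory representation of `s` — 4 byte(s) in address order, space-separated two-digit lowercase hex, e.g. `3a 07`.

fe 0f 70 c9

opcode:23 = -1044482 → 0x700ffe << 0 → word 0x00700ffe
id:9 = 402 → 0x192 << 23 → word 0xc9700ffe
word = 0xc9700ffe → little-endian bytes:
  [0]=0xfe  [1]=0x0f  [2]=0x70  [3]=0xc9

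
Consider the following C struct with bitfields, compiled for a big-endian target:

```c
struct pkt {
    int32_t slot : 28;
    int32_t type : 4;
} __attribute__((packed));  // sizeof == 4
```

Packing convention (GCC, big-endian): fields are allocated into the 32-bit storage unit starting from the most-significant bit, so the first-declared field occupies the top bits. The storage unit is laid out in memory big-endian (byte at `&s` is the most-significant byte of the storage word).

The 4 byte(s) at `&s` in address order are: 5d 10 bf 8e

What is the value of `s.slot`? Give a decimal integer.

97586168

[0]=0x5d [1]=0x10 [2]=0xbf [3]=0x8e (big-endian) → word 0x5d10bf8e
slot:28 @ bit 4 → (0x5d10bf8e>>4)&0xfffffff = 0x5d10bf8  ←
type:4 @ bit 0 → (0x5d10bf8e>>0)&0xf = 0xe
slot signed 28b, MSB=0: value = 97586168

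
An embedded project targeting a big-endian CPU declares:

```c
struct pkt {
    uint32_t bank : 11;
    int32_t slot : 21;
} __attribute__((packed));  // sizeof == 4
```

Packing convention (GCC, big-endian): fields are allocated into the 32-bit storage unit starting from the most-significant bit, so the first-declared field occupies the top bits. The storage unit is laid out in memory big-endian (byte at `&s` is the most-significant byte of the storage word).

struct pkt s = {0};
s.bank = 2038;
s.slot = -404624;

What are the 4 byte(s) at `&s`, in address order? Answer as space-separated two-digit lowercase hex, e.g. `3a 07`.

fe d9 d3 70

bank:11 = 2038 → 0x7f6 << 21 → word 0xfec00000
slot:21 = -404624 → 0x19d370 << 0 → word 0xfed9d370
word = 0xfed9d370 → big-endian bytes:
  [0]=0xfe  [1]=0xd9  [2]=0xd3  [3]=0x70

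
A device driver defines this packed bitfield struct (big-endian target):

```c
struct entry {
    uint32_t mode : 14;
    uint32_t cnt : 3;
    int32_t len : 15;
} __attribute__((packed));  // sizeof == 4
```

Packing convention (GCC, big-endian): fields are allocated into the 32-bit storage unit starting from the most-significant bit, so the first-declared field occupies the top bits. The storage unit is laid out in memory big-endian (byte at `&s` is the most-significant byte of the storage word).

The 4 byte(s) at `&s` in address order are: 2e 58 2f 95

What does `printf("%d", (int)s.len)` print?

[0]=0x2e [1]=0x58 [2]=0x2f [3]=0x95 (big-endian) → word 0x2e582f95
mode:14 @ bit 18 → (0x2e582f95>>18)&0x3fff = 0xb96
cnt:3 @ bit 15 → (0x2e582f95>>15)&0x7 = 0x0
len:15 @ bit 0 → (0x2e582f95>>0)&0x7fff = 0x2f95  ←
len signed 15b, MSB=0: value = 12181

12181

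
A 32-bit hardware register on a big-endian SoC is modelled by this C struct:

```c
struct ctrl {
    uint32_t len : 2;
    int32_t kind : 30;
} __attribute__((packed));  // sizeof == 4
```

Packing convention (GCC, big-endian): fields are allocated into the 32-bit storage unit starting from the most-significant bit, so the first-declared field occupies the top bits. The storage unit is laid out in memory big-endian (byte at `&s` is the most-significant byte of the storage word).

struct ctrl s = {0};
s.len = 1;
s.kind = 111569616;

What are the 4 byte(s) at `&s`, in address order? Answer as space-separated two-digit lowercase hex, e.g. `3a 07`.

[30+:2] len=1 & 0x3 = 0x1; word=0x40000000
[0+:30] kind=111569616 & 0x3fffffff = 0x6a66ad0; word=0x46a66ad0
word = 0x46a66ad0 → big-endian bytes:
  [0]=0x46  [1]=0xa6  [2]=0x6a  [3]=0xd0

46 a6 6a d0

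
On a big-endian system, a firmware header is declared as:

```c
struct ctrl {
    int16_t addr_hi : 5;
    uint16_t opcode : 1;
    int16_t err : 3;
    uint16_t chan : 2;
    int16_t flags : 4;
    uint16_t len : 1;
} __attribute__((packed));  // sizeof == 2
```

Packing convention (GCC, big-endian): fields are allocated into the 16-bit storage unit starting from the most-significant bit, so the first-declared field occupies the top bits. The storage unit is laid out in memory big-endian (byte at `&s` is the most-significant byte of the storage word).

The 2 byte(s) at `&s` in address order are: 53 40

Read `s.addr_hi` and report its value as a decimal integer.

[0]=0x53 [1]=0x40 (big-endian) → word 0x5340
addr_hi [11+:5] = (word>>11) & 0x1f = 10  ←
opcode [10+:1] = (word>>10) & 0x1 = 0
err [7+:3] = (word>>7) & 0x7 = 6
chan [5+:2] = (word>>5) & 0x3 = 2
flags [1+:4] = (word>>1) & 0xf = 0
len [0+:1] = (word>>0) & 0x1 = 0
addr_hi signed 5b, MSB=0: value = 10

10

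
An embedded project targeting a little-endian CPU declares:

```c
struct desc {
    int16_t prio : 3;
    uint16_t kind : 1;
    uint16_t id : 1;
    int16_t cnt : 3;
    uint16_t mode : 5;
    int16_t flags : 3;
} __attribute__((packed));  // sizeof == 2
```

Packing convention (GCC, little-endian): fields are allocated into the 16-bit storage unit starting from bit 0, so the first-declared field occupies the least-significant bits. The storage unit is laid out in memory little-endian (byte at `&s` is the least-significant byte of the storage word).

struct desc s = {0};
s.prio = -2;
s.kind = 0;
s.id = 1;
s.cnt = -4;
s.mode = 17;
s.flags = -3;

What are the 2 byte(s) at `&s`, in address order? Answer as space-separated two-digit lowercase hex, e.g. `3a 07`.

96 b1

[0+:3] prio=-2 & 0x7 = 0x6; word=0x0006
[3+:1] kind=0 & 0x1 = 0x0; word=0x0006
[4+:1] id=1 & 0x1 = 0x1; word=0x0016
[5+:3] cnt=-4 & 0x7 = 0x4; word=0x0096
[8+:5] mode=17 & 0x1f = 0x11; word=0x1196
[13+:3] flags=-3 & 0x7 = 0x5; word=0xb196
word = 0xb196 → little-endian bytes:
  [0]=0x96  [1]=0xb1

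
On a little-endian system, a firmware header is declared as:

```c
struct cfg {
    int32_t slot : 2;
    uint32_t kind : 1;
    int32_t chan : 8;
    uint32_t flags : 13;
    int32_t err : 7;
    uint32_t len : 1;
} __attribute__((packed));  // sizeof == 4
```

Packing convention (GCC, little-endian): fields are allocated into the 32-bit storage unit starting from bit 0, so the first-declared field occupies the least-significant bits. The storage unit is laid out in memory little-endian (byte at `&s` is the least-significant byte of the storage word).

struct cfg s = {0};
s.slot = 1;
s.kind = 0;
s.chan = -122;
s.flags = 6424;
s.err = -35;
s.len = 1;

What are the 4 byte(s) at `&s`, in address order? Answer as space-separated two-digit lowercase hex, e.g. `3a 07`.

31 c4 c8 dd

slot:2 = 1 → 0x1 << 0 → word 0x00000001
kind:1 = 0 → 0x0 << 2 → word 0x00000001
chan:8 = -122 → 0x86 << 3 → word 0x00000431
flags:13 = 6424 → 0x1918 << 11 → word 0x00c8c431
err:7 = -35 → 0x5d << 24 → word 0x5dc8c431
len:1 = 1 → 0x1 << 31 → word 0xddc8c431
word = 0xddc8c431 → little-endian bytes:
  [0]=0x31  [1]=0xc4  [2]=0xc8  [3]=0xdd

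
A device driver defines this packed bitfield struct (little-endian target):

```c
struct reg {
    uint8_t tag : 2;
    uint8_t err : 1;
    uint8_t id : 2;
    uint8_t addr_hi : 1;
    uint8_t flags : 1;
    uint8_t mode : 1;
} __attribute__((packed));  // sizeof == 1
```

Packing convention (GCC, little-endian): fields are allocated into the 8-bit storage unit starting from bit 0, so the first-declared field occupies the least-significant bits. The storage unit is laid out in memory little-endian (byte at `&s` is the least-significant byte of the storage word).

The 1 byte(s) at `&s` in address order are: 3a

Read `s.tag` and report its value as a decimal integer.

2

[0]=0x3a (little-endian) → word 0x3a
tag:2 @ bit 0 → (0x3a>>0)&0x3 = 0x2  ←
err:1 @ bit 2 → (0x3a>>2)&0x1 = 0x0
id:2 @ bit 3 → (0x3a>>3)&0x3 = 0x3
addr_hi:1 @ bit 5 → (0x3a>>5)&0x1 = 0x1
flags:1 @ bit 6 → (0x3a>>6)&0x1 = 0x0
mode:1 @ bit 7 → (0x3a>>7)&0x1 = 0x0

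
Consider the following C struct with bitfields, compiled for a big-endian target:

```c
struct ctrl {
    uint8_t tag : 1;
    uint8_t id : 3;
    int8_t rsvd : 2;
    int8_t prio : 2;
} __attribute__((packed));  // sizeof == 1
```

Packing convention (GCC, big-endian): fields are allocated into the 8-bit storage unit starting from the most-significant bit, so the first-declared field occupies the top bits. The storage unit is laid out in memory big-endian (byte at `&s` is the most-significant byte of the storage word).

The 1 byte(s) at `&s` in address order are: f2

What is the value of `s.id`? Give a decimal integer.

[0]=0xf2 (big-endian) → word 0xf2
tag:1 @ bit 7 → (0xf2>>7)&0x1 = 0x1
id:3 @ bit 4 → (0xf2>>4)&0x7 = 0x7  ←
rsvd:2 @ bit 2 → (0xf2>>2)&0x3 = 0x0
prio:2 @ bit 0 → (0xf2>>0)&0x3 = 0x2

7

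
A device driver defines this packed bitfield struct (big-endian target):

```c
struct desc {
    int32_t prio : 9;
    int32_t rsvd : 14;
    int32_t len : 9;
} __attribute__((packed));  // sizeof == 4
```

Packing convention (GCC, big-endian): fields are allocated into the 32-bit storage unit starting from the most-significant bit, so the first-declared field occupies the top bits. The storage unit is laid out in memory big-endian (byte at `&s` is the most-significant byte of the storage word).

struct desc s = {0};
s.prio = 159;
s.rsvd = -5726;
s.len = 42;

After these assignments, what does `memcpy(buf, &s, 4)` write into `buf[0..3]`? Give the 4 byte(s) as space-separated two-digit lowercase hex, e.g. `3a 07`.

4f d3 44 2a

prio (9b) val=159 bits=0x9f at bit 23: 0x4f800000
rsvd (14b) val=-5726 bits=0x29a2 at bit 9: 0x4fd34400
len (9b) val=42 bits=0x2a at bit 0: 0x4fd3442a
word = 0x4fd3442a → big-endian bytes:
  [0]=0x4f  [1]=0xd3  [2]=0x44  [3]=0x2a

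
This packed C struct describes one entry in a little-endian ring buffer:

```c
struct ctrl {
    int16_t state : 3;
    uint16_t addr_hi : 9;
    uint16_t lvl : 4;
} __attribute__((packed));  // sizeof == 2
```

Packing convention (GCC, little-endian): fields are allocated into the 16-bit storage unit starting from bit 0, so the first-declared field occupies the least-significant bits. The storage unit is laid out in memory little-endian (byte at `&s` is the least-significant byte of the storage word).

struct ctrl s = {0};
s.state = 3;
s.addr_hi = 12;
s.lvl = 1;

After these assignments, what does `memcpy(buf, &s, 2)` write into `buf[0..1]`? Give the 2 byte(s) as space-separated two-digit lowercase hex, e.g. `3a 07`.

63 10

state (3b) val=3 bits=0x3 at bit 0: 0x0003
addr_hi (9b) val=12 bits=0xc at bit 3: 0x0063
lvl (4b) val=1 bits=0x1 at bit 12: 0x1063
word = 0x1063 → little-endian bytes:
  [0]=0x63  [1]=0x10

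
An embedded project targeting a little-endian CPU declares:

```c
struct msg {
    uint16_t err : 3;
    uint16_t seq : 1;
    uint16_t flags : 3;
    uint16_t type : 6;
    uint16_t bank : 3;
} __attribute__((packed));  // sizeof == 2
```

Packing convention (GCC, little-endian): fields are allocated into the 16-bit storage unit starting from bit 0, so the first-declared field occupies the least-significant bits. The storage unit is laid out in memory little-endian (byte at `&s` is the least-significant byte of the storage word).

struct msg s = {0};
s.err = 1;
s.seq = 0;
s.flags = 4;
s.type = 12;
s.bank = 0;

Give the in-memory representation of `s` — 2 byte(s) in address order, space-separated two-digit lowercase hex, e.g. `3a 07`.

41 06

[0+:3] err=1 & 0x7 = 0x1; word=0x0001
[3+:1] seq=0 & 0x1 = 0x0; word=0x0001
[4+:3] flags=4 & 0x7 = 0x4; word=0x0041
[7+:6] type=12 & 0x3f = 0xc; word=0x0641
[13+:3] bank=0 & 0x7 = 0x0; word=0x0641
word = 0x0641 → little-endian bytes:
  [0]=0x41  [1]=0x06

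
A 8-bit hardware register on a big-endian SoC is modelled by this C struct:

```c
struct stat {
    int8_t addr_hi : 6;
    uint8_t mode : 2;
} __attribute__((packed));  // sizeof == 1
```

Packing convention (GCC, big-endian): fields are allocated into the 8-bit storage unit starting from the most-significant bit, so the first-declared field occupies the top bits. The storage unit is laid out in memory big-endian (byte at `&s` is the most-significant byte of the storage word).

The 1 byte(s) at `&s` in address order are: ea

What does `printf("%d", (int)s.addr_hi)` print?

-6

[0]=0xea (big-endian) → word 0xea
addr_hi [2+:6] = (word>>2) & 0x3f = 58  ←
mode [0+:2] = (word>>0) & 0x3 = 2
addr_hi signed 6b, MSB=1: 58 - 64 = -6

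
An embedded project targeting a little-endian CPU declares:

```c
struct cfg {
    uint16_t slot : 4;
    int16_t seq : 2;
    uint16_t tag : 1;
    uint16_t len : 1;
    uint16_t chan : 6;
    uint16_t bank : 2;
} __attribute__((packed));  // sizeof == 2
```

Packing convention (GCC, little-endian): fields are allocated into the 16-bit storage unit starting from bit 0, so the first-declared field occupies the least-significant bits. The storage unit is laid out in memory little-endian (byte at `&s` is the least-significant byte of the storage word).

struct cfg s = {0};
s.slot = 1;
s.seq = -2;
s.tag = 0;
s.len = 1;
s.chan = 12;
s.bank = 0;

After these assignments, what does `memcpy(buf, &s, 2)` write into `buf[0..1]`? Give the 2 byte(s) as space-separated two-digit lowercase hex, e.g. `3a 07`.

slot (4b) val=1 bits=0x1 at bit 0: 0x0001
seq (2b) val=-2 bits=0x2 at bit 4: 0x0021
tag (1b) val=0 bits=0x0 at bit 6: 0x0021
len (1b) val=1 bits=0x1 at bit 7: 0x00a1
chan (6b) val=12 bits=0xc at bit 8: 0x0ca1
bank (2b) val=0 bits=0x0 at bit 14: 0x0ca1
word = 0x0ca1 → little-endian bytes:
  [0]=0xa1  [1]=0x0c

a1 0c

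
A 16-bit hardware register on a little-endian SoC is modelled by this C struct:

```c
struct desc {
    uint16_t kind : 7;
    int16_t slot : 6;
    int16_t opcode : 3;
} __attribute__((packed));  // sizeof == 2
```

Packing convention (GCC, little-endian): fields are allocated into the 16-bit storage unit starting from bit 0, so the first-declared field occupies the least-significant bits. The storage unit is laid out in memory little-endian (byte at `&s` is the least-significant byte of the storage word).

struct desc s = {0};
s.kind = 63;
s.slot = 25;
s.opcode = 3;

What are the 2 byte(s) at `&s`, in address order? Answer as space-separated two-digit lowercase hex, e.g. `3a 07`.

kind:7 = 63 → 0x3f << 0 → word 0x003f
slot:6 = 25 → 0x19 << 7 → word 0x0cbf
opcode:3 = 3 → 0x3 << 13 → word 0x6cbf
word = 0x6cbf → little-endian bytes:
  [0]=0xbf  [1]=0x6c

bf 6c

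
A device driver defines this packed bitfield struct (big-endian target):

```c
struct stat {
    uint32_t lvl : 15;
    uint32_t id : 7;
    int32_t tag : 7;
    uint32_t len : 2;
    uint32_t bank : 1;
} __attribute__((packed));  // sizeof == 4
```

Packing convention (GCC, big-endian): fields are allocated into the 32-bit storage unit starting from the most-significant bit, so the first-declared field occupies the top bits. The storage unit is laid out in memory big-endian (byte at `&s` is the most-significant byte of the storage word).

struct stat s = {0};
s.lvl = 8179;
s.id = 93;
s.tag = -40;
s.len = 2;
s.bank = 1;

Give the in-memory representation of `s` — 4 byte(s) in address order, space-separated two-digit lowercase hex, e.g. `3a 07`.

3f e7 76 c5

[17+:15] lvl=8179 & 0x7fff = 0x1ff3; word=0x3fe60000
[10+:7] id=93 & 0x7f = 0x5d; word=0x3fe77400
[3+:7] tag=-40 & 0x7f = 0x58; word=0x3fe776c0
[1+:2] len=2 & 0x3 = 0x2; word=0x3fe776c4
[0+:1] bank=1 & 0x1 = 0x1; word=0x3fe776c5
word = 0x3fe776c5 → big-endian bytes:
  [0]=0x3f  [1]=0xe7  [2]=0x76  [3]=0xc5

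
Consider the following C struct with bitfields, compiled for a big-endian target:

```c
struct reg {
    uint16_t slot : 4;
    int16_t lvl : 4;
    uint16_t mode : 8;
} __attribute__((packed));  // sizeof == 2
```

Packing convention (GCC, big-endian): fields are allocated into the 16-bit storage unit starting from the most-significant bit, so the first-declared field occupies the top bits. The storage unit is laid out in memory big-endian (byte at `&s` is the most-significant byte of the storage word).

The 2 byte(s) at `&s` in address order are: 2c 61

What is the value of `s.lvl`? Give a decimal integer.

[0]=0x2c [1]=0x61 (big-endian) → word 0x2c61
slot [12+:4] = (word>>12) & 0xf = 2
lvl [8+:4] = (word>>8) & 0xf = 12  ←
mode [0+:8] = (word>>0) & 0xff = 97
lvl signed 4b, MSB=1: 12 - 16 = -4

-4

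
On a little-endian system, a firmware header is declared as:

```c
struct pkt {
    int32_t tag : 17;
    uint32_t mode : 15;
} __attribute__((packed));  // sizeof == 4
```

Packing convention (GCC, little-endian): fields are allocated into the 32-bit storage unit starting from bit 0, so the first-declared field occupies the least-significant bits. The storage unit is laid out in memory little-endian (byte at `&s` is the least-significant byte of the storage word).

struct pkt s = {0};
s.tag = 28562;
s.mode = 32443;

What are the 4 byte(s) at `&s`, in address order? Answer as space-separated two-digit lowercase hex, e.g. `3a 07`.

92 6f 76 fd

[0+:17] tag=28562 & 0x1ffff = 0x6f92; word=0x00006f92
[17+:15] mode=32443 & 0x7fff = 0x7ebb; word=0xfd766f92
word = 0xfd766f92 → little-endian bytes:
  [0]=0x92  [1]=0x6f  [2]=0x76  [3]=0xfd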